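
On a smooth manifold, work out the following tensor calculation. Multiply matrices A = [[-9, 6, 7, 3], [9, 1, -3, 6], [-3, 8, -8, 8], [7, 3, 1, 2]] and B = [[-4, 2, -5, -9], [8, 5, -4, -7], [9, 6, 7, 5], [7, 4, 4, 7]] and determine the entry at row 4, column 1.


(AB)_{ij} = sum_k A_{ik} B_{kj}.
For i=4, j=1:
A_{41} * B_{11} = 7 * -4 = -28
A_{42} * B_{21} = 3 * 8 = 24
A_{43} * B_{31} = 1 * 9 = 9
A_{44} * B_{41} = 2 * 7 = 14
Sum = -28 + 24 + 9 + 14 = 19

19


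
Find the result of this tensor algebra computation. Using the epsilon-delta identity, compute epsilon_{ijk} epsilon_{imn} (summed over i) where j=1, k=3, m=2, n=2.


Using the identity: epsilon_{ijk} epsilon_{imn} = delta_{jm} delta_{kn} - delta_{jn} delta_{km}.
delta_{12} = 0
delta_{32} = 0
delta_{12} = 0
delta_{32} = 0
Result = 0 * 0 - 0 * 0 = 0 - 0 = 0

0


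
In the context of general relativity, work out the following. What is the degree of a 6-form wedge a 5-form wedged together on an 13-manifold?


The degree of a wedge product is the sum of the degrees of the individual forms.
Degrees: 6, 5
Total degree = 6 + 5 = 11

11


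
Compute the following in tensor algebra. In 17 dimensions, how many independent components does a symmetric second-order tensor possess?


A symmetric rank-2 tensor in d dimensions has d(d+1)/2 independent components.
d = 17
d(d+1)/2 = 17 * 18 / 2 = 306 / 2 = 153

153


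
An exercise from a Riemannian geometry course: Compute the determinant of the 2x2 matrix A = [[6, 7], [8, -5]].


For a 2x2 matrix [[a, b], [c, d]], det = a*d - b*c.
a = 6, b = 7, c = 8, d = -5
a*d = 6 * -5 = -30
b*c = 7 * 8 = 56
det = -30 - 56 = -86

-86


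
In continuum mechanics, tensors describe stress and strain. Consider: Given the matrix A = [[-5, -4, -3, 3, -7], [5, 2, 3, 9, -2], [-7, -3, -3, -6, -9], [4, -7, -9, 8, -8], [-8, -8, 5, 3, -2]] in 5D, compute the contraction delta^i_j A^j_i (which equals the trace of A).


The contraction (trace) of a rank-2 tensor is the sum of its diagonal elements.
Diagonal entries: A[1,1] = -5, A[2,2] = 2, A[3,3] = -3, A[4,4] = 8, A[5,5] = -2
Tr(A) = -5 + 2 + -3 + 8 + -2 = 0

0


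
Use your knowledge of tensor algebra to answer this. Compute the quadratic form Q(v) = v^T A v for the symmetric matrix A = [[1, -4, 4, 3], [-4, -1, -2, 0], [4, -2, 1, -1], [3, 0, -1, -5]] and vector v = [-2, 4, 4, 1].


First compute Av:
(Av)_1 = 1*-2 + -4*4 + 4*4 + 3*1 = 1
(Av)_2 = -4*-2 + -1*4 + -2*4 + 0*1 = -4
(Av)_3 = 4*-2 + -2*4 + 1*4 + -1*1 = -13
(Av)_4 = 3*-2 + 0*4 + -1*4 + -5*1 = -15
Av = [1, -4, -13, -15]
Then v^T (Av) = -2*1 + 4*-4 + 4*-13 + 1*-15
= -2 + -16 + -52 + -15 = -85

-85


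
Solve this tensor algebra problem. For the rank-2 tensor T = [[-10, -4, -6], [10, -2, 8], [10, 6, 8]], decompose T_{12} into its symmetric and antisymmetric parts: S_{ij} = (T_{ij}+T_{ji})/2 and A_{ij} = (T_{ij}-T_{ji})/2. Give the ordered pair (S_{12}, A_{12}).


T_{12} = -4
T_{21} = 10
S_{12} = (-4 + 10)/2 = 6/2 = 3
A_{12} = (-4 - 10)/2 = -14/2 = -7
Check: S + A = 3 + -7 = -4 = T_{12}.

(3, -7)


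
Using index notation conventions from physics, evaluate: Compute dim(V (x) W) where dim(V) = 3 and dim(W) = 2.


The dimension of a tensor product is the product of dimensions.
dim(V) = 3, dim(W) = 2
dim(V (x) W) = 3 * 2 = 6

6


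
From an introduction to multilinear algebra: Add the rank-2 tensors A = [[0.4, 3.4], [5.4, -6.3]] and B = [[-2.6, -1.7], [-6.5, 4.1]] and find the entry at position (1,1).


Tensor addition is component-wise: (A + B)_{ij} = A_{ij} + B_{ij}.
A_{11} = 0.4
B_{11} = -2.6
(A + B)_{11} = 0.4 + -2.6 = -2.2

-2.2


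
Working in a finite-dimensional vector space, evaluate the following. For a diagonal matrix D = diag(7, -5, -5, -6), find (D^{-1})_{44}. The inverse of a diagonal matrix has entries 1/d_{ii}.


For a diagonal matrix, the inverse has entries (D^{-1})_{ii} = 1/d_{ii}.
The diagonal entries are: d_{11} = 7, d_{22} = -5, d_{33} = -5, d_{44} = -6
We need (D^{-1})_{44} = 1/d_{44} = 1/-6 = -1/6

-1/6


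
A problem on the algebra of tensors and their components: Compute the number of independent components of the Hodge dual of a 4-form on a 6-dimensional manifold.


The Hodge dual of a p-form on an n-dimensional manifold is an (n-p)-form.
n = 6, p = 4, so dual degree = 6 - 4 = 2
The number of components is C(n, n-p) = C(6, 2) = 15

15


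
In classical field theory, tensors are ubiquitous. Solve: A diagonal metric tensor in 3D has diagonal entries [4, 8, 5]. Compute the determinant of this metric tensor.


For a diagonal metric, the determinant is the product of diagonal entries.
Diagonal entries: 4, 8, 5
det(g) = 4 * 8 * 5 = 160

160


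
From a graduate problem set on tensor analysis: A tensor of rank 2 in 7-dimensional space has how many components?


The number of components of a rank-r tensor in d dimensions is d^r.
Here d = 7 and r = 2.
7^2 = 49

49


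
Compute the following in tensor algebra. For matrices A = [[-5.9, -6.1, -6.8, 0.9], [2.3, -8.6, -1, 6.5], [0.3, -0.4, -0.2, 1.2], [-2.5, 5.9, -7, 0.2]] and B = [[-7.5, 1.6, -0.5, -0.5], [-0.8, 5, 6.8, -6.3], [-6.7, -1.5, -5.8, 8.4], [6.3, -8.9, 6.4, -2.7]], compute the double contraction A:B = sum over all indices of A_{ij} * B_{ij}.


A:B = sum over all i,j of A_{ij} * B_{ij}.
Row 1: -5.9*-7.5=44.25, -6.1*1.6=-9.76, -6.8*-0.5=3.4, 0.9*-0.5=-0.45 => row sum = 37.44
Row 2: 2.3*-0.8=-1.84, -8.6*5=-43, -1*6.8=-6.8, 6.5*-6.3=-40.95 => row sum = -92.59
Row 3: 0.3*-6.7=-2.01, -0.4*-1.5=0.6, -0.2*-5.8=1.16, 1.2*8.4=10.08 => row sum = 9.83
Row 4: -2.5*6.3=-15.75, 5.9*-8.9=-52.51, -7*6.4=-44.8, 0.2*-2.7=-0.54 => row sum = -113.6
Total = 37.44 + -92.59 + 9.83 + -113.6 = -158.92

-158.92


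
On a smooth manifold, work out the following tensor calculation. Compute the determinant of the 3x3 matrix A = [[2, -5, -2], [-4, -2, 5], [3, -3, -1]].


Expanding along the first row, det(A) = a11*M_11 - a12*M_12 + a13*M_13, where M_1j is the (1,j) minor.
Minor M_11 = -2*-1 - 5*-3 = 17
Minor M_12 = -4*-1 - 5*3 = -11
Minor M_13 = -4*-3 - -2*3 = 18
det = 2*(17) - -5*(-11) + -2*(18)
    = 34 - 55 + -36
    = -57

-57


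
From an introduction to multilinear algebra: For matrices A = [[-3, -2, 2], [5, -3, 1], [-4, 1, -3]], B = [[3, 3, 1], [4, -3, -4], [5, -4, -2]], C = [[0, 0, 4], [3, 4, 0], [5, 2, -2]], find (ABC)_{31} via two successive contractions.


(ABC)_{31} = sum_m (AB)_{3m} C_{m1}. First compute row 3 of AB.
(AB)_{31} = -4*3 + 1*4 + -3*5 = -23
(AB)_{32} = -4*3 + 1*-3 + -3*-4 = -3
(AB)_{33} = -4*1 + 1*-4 + -3*-2 = -2
Now contract with column 1 of C:
(AB)_{31} * C_{11} = -23 * 0 = 0
(AB)_{32} * C_{21} = -3 * 3 = -9
(AB)_{33} * C_{31} = -2 * 5 = -10
(ABC)_{31} = 0 + -9 + -10 = -19

-19


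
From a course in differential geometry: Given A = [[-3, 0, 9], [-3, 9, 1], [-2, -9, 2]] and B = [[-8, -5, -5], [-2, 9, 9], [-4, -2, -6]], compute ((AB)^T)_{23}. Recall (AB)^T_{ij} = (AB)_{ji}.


(AB)^T_{ij} = (AB)_{ji} = sum_k A_{jk} B_{ki}.
For i=2, j=3 we need (AB)_{32}:
A_{31} * B_{12} = -2 * -5 = 10
A_{32} * B_{22} = -9 * 9 = -81
A_{33} * B_{32} = 2 * -2 = -4
Sum = 10 + -81 + -4 = -75

-75


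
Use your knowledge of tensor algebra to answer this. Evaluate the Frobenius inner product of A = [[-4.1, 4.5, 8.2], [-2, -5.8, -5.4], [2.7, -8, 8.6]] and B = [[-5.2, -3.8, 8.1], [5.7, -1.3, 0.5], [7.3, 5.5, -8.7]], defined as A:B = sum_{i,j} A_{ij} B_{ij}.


A:B = sum over all i,j of A_{ij} * B_{ij}.
Row 1: -4.1*-5.2=21.32, 4.5*-3.8=-17.1, 8.2*8.1=66.42 => row sum = 70.64
Row 2: -2*5.7=-11.4, -5.8*-1.3=7.54, -5.4*0.5=-2.7 => row sum = -6.56
Row 3: 2.7*7.3=19.71, -8*5.5=-44, 8.6*-8.7=-74.82 => row sum = -99.11
Total = 70.64 + -6.56 + -99.11 = -35.03

-35.03


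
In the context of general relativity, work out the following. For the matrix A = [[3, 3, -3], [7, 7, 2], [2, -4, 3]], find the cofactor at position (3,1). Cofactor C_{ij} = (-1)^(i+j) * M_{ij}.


To find cofactor C_{31}, delete row 3 and column 1.
The resulting 2x2 submatrix is: [[3, -3], [7, 2]]
Minor M_{31} = 3*2 - -3*7
  = 6 - -21 = 27
Sign = (-1)^(3+1) = (-1)^4 = 1
Cofactor C_{31} = 1 * 27 = 27

27


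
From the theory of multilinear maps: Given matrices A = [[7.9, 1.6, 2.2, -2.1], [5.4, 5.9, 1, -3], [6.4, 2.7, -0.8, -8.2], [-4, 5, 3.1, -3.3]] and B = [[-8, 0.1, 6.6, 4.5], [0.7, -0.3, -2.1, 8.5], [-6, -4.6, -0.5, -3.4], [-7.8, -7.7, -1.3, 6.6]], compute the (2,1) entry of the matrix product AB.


(AB)_{ij} = sum_k A_{ik} B_{kj}.
For i=2, j=1:
A_{21} * B_{11} = 5.4 * -8 = -43.2
A_{22} * B_{21} = 5.9 * 0.7 = 4.13
A_{23} * B_{31} = 1 * -6 = -6
A_{24} * B_{41} = -3 * -7.8 = 23.4
Sum = -43.2 + 4.13 + -6 + 23.4 = -21.67

-21.67


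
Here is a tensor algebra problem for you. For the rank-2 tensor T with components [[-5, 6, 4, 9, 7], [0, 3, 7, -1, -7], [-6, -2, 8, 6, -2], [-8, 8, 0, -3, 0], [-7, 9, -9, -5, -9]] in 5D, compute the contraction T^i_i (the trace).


The contraction (trace) of a rank-2 tensor is the sum of its diagonal elements.
Diagonal entries: A[1,1] = -5, A[2,2] = 3, A[3,3] = 8, A[4,4] = -3, A[5,5] = -9
Tr(A) = -5 + 3 + 8 + -3 + -9 = -6

-6


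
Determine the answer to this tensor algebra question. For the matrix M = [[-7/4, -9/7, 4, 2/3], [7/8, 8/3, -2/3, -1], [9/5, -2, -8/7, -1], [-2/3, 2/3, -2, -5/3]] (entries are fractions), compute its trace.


The trace is the sum of diagonal entries.
Diagonal: M[1,1] = -7/4, M[2,2] = 8/3, M[3,3] = -8/7, M[4,4] = -5/3
Tr(M) = -7/4 + 8/3 + -8/7 + -5/3
Computing step by step:
After adding M[1,1]: -7/4
After adding M[2,2]: 11/12
After adding M[3,3]: -19/84
After adding M[4,4]: -53/28
Tr(M) = -53/28

-53/28


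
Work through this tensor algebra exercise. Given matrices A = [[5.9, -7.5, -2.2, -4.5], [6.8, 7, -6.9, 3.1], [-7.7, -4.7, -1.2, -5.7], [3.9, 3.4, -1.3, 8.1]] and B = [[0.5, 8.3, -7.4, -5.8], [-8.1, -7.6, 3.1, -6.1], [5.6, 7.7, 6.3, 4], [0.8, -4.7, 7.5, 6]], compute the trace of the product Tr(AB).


Tr(AB) = sum_i (AB)_{ii} where (AB)_{ii} = sum_k A_{ik} B_{ki}.
(AB)_{11} = 5.9*0.5 + -7.5*-8.1 + -2.2*5.6 + -4.5*0.8 = 47.78
(AB)_{22} = 6.8*8.3 + 7*-7.6 + -6.9*7.7 + 3.1*-4.7 = -64.46
(AB)_{33} = -7.7*-7.4 + -4.7*3.1 + -1.2*6.3 + -5.7*7.5 = -7.9
(AB)_{44} = 3.9*-5.8 + 3.4*-6.1 + -1.3*4 + 8.1*6 = 0.04
Tr(AB) = 47.78 + -64.46 + -7.9 + 0.04 = -24.54

-24.54


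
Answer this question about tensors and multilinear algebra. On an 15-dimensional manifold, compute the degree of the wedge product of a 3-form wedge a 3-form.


The degree of a wedge product is the sum of the degrees of the individual forms.
Degrees: 3, 3
Total degree = 3 + 3 = 6

6


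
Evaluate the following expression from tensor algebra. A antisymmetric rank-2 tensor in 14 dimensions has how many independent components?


A antisymmetric rank-2 tensor in d dimensions has d(d-1)/2 independent components.
d = 14
d(d-1)/2 = 14 * 13 / 2 = 182 / 2 = 91

91


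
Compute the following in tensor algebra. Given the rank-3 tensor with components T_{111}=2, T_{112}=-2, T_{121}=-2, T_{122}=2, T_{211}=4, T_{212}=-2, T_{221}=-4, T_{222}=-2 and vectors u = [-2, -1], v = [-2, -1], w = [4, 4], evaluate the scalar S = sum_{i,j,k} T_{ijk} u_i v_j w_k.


S = sum over i,j,k of T_{ijk} u_i v_j w_k. Expanding all 8 terms:
T_{111}*u_1*v_1*w_1 = 2*-2*-2*4 = 32  (running total: 32)
T_{112}*u_1*v_1*w_2 = -2*-2*-2*4 = -32  (running total: 0)
T_{121}*u_1*v_2*w_1 = -2*-2*-1*4 = -16  (running total: -16)
T_{122}*u_1*v_2*w_2 = 2*-2*-1*4 = 16  (running total: 0)
T_{211}*u_2*v_1*w_1 = 4*-1*-2*4 = 32  (running total: 32)
T_{212}*u_2*v_1*w_2 = -2*-1*-2*4 = -16  (running total: 16)
T_{221}*u_2*v_2*w_1 = -4*-1*-1*4 = -16  (running total: 0)
T_{222}*u_2*v_2*w_2 = -2*-1*-1*4 = -8  (running total: -8)
S = -8

-8


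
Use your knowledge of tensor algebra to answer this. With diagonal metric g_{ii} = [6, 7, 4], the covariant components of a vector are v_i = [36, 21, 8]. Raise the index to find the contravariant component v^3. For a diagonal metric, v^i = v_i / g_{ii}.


To raise an index with a diagonal metric: v^i = v_i / g_{ii}.
For index 3: v_3 = 8, g_{33} = 4
v^3 = 8 / 4 = 2

2


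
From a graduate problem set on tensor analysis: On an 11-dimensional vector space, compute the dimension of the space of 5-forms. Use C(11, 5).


The dimension of the space of p-forms on an n-dimensional space is C(n, p).
n = 11, p = 5
C(11, 5) = 11! / (5! * 6!) = 462

462


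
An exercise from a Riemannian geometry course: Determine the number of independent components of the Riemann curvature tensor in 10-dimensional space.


The Riemann tensor in d dimensions has d^2(d^2 - 1)/12 independent components.
d = 10, so d^2 = 100
d^2 - 1 = 99
d^2(d^2 - 1) = 100 * 99 = 9900
Divide by 12: 9900 / 12 = 825

825


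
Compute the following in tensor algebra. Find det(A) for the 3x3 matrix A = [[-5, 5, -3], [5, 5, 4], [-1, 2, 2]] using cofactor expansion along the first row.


Expanding along the first row, det(A) = a11*M_11 - a12*M_12 + a13*M_13, where M_1j is the (1,j) minor.
Minor M_11 = 5*2 - 4*2 = 2
Minor M_12 = 5*2 - 4*-1 = 14
Minor M_13 = 5*2 - 5*-1 = 15
det = -5*(2) - 5*(14) + -3*(15)
    = -10 - 70 + -45
    = -125

-125


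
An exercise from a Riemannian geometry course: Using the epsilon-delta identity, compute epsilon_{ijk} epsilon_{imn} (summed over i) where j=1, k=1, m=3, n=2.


Using the identity: epsilon_{ijk} epsilon_{imn} = delta_{jm} delta_{kn} - delta_{jn} delta_{km}.
delta_{13} = 0
delta_{12} = 0
delta_{12} = 0
delta_{13} = 0
Result = 0 * 0 - 0 * 0 = 0 - 0 = 0

0


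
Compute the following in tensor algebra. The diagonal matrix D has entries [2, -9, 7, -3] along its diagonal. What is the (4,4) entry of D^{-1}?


For a diagonal matrix, the inverse has entries (D^{-1})_{ii} = 1/d_{ii}.
The diagonal entries are: d_{11} = 2, d_{22} = -9, d_{33} = 7, d_{44} = -3
We need (D^{-1})_{44} = 1/d_{44} = 1/-3 = -1/3

-1/3


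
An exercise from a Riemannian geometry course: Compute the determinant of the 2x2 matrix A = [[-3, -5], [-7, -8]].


For a 2x2 matrix [[a, b], [c, d]], det = a*d - b*c.
a = -3, b = -5, c = -7, d = -8
a*d = -3 * -8 = 24
b*c = -5 * -7 = 35
det = 24 - 35 = -11

-11


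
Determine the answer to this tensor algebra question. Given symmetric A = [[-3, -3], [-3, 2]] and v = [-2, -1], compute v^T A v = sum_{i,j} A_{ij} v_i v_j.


First compute Av:
(Av)_1 = -3*-2 + -3*-1 = 9
(Av)_2 = -3*-2 + 2*-1 = 4
Av = [9, 4]
Then v^T (Av) = -2*9 + -1*4
= -18 + -4 = -22

-22


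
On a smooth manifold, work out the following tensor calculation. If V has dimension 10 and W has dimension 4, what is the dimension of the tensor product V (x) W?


The dimension of a tensor product is the product of dimensions.
dim(V) = 10, dim(W) = 4
dim(V (x) W) = 10 * 4 = 40

40


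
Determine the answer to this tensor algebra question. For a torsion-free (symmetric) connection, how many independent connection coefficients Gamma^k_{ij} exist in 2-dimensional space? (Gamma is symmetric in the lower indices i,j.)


Christoffel symbols Gamma^k_{ij} are symmetric in i,j, so there are d * d(d+1)/2 independent symbols.
d = 2
d(d+1)/2 = 2 * 3 / 2 = 3
Total = 2 * 3 = 6

6


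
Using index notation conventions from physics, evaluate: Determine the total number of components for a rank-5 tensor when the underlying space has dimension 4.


The number of components of a rank-r tensor in d dimensions is d^r.
Here d = 4 and r = 5.
4^5 = 1024

1024


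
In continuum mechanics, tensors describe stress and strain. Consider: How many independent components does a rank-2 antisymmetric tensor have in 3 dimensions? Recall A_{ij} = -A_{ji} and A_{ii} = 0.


An antisymmetric rank-2 tensor satisfies A_{ij} = -A_{ji}, so diagonal entries are zero.
The independent components are the upper-triangular entries: C(n, 2) = n(n-1)/2.
n = 3
C(3, 2) = 3 * 2 / 2 = 6 / 2 = 3

3


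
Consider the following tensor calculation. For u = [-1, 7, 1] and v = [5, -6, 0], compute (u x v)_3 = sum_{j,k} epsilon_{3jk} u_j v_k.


(u x v)_3 = sum_{j,k} epsilon_{3jk} u_j v_k. Only permutations of (1,2,3) contribute; the two non-zero terms are:
eps_{312} u_1 v_2 = 1 * -1 * -6 = 6
eps_{321} u_2 v_1 = -1 * 7 * 5 = -35
(u x v)_3 = -29

-29


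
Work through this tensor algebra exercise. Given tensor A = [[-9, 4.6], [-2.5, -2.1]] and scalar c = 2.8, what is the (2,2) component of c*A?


Scalar multiplication: (cA)_{ij} = c * A_{ij}.
c = 2.8
A_{22} = -2.1
(cA)_{22} = 2.8 * -2.1 = -5.88

-5.88


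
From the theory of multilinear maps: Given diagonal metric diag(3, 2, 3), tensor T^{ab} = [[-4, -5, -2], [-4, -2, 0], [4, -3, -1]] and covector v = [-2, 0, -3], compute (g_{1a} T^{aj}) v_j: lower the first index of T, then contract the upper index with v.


Step 1: lower the first index. For a diagonal metric, g_{ia} T^{aj} = g_{ii} T^{ij} (no sum on i).
g_{11} = 3
S_1{}^1 = 3 * T^{11} = 3 * -4 = -12
S_1{}^2 = 3 * T^{12} = 3 * -5 = -15
S_1{}^3 = 3 * T^{13} = 3 * -2 = -6
Step 2: contract S_1{}^j with v_j.
S_1{}^1 * v_1 = -12 * -2 = 24
S_1{}^2 * v_2 = -15 * 0 = 0
S_1{}^3 * v_3 = -6 * -3 = 18
Result = 24 + 0 + 18 = 42

42


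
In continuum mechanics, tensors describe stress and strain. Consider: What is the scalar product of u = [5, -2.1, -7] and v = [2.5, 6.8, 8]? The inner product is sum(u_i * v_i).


The inner product u . v = sum of u_i * v_i.
Term-by-term: 5 * 2.5, -2.1 * 6.8, -7 * 8
Products: 12.5, -14.28, -56
Sum = 12.5 + -14.28 + -56 = -57.78

-57.78


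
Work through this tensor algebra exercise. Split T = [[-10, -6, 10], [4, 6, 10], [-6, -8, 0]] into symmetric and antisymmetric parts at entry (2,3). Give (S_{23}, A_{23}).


T_{23} = 10
T_{32} = -8
S_{23} = (10 + -8)/2 = 2/2 = 1
A_{23} = (10 - -8)/2 = 18/2 = 9
Check: S + A = 1 + 9 = 10 = T_{23}.

(1, 9)


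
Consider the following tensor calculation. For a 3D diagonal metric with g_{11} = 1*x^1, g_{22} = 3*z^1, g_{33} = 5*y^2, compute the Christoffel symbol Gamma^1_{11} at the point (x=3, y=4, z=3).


For a diagonal metric, Gamma^k_{ij} = (1/2) g^{kk} (dg_{ik}/dx_j + dg_{jk}/dx_i - dg_{ij}/dx_k).
The metric is diagonal, so g_{ab} = 0 for a != b.
At the given point: g_{11} = 3, g_{22} = 9, g_{33} = 80
g^{11} = 1/3
dg_{11}/dx_1 = dg_{11}/dx_1 = 1
dg_{11}/dx_1 = dg_{11}/dx_1 = 1
dg_{11}/dx_1 = dg_{11}/dx_1 = 1
Numerator = 1 + 1 - 1 = 1
Gamma^1_{11} = 1 / (2 * 3) = 1/6

1/6


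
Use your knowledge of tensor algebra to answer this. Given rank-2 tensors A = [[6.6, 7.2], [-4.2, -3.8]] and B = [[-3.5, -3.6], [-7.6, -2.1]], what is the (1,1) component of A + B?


Tensor addition is component-wise: (A + B)_{ij} = A_{ij} + B_{ij}.
A_{11} = 6.6
B_{11} = -3.5
(A + B)_{11} = 6.6 + -3.5 = 3.1

3.1


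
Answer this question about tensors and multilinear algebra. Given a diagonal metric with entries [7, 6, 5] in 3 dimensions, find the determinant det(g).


For a diagonal metric, the determinant is the product of diagonal entries.
Diagonal entries: 7, 6, 5
det(g) = 7 * 6 * 5 = 210

210


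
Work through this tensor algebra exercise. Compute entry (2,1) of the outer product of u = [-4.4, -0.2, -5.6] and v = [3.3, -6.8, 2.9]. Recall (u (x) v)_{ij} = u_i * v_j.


The outer product entry T_{ij} = u_i * v_j.
We need i=2, j=1.
u_2 = -0.2, v_1 = 3.3
T_{2,1} = -0.2 * 3.3 = -0.66

-0.66


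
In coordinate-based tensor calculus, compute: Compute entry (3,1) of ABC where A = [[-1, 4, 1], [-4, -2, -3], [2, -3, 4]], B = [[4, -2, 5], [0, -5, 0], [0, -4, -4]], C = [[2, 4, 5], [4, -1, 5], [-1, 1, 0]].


(ABC)_{31} = sum_m (AB)_{3m} C_{m1}. First compute row 3 of AB.
(AB)_{31} = 2*4 + -3*0 + 4*0 = 8
(AB)_{32} = 2*-2 + -3*-5 + 4*-4 = -5
(AB)_{33} = 2*5 + -3*0 + 4*-4 = -6
Now contract with column 1 of C:
(AB)_{31} * C_{11} = 8 * 2 = 16
(AB)_{32} * C_{21} = -5 * 4 = -20
(AB)_{33} * C_{31} = -6 * -1 = 6
(ABC)_{31} = 16 + -20 + 6 = 2

2


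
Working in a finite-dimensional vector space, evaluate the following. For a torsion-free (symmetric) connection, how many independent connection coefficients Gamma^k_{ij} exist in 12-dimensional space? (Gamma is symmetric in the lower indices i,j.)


Christoffel symbols Gamma^k_{ij} are symmetric in i,j, so there are d * d(d+1)/2 independent symbols.
d = 12
d(d+1)/2 = 12 * 13 / 2 = 78
Total = 12 * 78 = 936

936


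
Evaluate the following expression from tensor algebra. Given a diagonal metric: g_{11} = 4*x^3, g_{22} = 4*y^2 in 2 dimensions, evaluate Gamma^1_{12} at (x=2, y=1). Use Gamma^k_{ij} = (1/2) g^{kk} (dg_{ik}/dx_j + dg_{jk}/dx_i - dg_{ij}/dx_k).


For a diagonal metric, Gamma^k_{ij} = (1/2) g^{kk} (dg_{ik}/dx_j + dg_{jk}/dx_i - dg_{ij}/dx_k).
The metric is diagonal, so g_{ab} = 0 for a != b.
At the given point: g_{11} = 32, g_{22} = 4
g^{11} = 1/32
dg_{11}/dx_2 = dg_{11}/dx_2 = 0
dg_{21}/dx_1 = 0 (off-diagonal)
dg_{12}/dx_1 = 0 (off-diagonal)
Numerator = 0 + 0 - 0 = 0
Gamma^1_{12} = 0 / (2 * 32) = 0

0


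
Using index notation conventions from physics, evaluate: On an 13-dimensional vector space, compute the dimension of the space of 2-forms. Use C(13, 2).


The dimension of the space of p-forms on an n-dimensional space is C(n, p).
n = 13, p = 2
C(13, 2) = 13! / (2! * 11!) = 78

78


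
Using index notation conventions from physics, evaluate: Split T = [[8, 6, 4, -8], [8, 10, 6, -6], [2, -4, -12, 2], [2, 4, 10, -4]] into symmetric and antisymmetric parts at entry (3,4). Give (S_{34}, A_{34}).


T_{34} = 2
T_{43} = 10
S_{34} = (2 + 10)/2 = 12/2 = 6
A_{34} = (2 - 10)/2 = -8/2 = -4
Check: S + A = 6 + -4 = 2 = T_{34}.

(6, -4)


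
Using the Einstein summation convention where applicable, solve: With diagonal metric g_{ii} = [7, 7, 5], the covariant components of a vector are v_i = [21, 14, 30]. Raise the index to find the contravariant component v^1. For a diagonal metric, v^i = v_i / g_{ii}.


To raise an index with a diagonal metric: v^i = v_i / g_{ii}.
For index 1: v_1 = 21, g_{11} = 7
v^1 = 21 / 7 = 3

3


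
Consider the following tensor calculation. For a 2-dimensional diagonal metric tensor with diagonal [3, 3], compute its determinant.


For a diagonal metric, the determinant is the product of diagonal entries.
Diagonal entries: 3, 3
det(g) = 3 * 3 = 9

9


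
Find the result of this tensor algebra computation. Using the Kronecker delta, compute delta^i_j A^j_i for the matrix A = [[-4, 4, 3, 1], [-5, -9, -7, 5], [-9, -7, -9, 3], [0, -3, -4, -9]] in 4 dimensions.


The contraction (trace) of a rank-2 tensor is the sum of its diagonal elements.
Diagonal entries: A[1,1] = -4, A[2,2] = -9, A[3,3] = -9, A[4,4] = -9
Tr(A) = -4 + -9 + -9 + -9 = -31

-31


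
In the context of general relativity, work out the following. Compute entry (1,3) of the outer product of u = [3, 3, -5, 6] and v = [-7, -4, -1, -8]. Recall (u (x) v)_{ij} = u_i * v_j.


The outer product entry T_{ij} = u_i * v_j.
We need i=1, j=3.
u_1 = 3, v_3 = -1
T_{1,3} = 3 * -1 = -3

-3


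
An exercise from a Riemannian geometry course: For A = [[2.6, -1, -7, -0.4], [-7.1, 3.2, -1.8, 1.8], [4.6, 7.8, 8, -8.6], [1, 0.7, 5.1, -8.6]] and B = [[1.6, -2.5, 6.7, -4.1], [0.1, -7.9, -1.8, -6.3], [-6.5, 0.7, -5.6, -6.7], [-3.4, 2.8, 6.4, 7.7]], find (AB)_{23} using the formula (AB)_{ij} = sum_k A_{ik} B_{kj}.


(AB)_{ij} = sum_k A_{ik} B_{kj}.
For i=2, j=3:
A_{21} * B_{13} = -7.1 * 6.7 = -47.57
A_{22} * B_{23} = 3.2 * -1.8 = -5.76
A_{23} * B_{33} = -1.8 * -5.6 = 10.08
A_{24} * B_{43} = 1.8 * 6.4 = 11.52
Sum = -47.57 + -5.76 + 10.08 + 11.52 = -31.73

-31.73


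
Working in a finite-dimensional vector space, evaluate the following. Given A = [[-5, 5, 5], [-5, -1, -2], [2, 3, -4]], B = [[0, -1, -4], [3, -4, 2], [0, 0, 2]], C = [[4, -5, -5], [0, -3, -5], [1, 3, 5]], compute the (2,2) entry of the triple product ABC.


(ABC)_{22} = sum_m (AB)_{2m} C_{m2}. First compute row 2 of AB.
(AB)_{21} = -5*0 + -1*3 + -2*0 = -3
(AB)_{22} = -5*-1 + -1*-4 + -2*0 = 9
(AB)_{23} = -5*-4 + -1*2 + -2*2 = 14
Now contract with column 2 of C:
(AB)_{21} * C_{12} = -3 * -5 = 15
(AB)_{22} * C_{22} = 9 * -3 = -27
(AB)_{23} * C_{32} = 14 * 3 = 42
(ABC)_{22} = 15 + -27 + 42 = 30

30


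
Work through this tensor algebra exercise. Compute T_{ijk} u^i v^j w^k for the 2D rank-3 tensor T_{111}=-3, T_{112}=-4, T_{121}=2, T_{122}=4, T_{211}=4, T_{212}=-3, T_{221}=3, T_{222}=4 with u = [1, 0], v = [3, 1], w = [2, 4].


S = sum over i,j,k of T_{ijk} u_i v_j w_k. Expanding all 8 terms:
T_{111}*u_1*v_1*w_1 = -3*1*3*2 = -18  (running total: -18)
T_{112}*u_1*v_1*w_2 = -4*1*3*4 = -48  (running total: -66)
T_{121}*u_1*v_2*w_1 = 2*1*1*2 = 4  (running total: -62)
T_{122}*u_1*v_2*w_2 = 4*1*1*4 = 16  (running total: -46)
T_{211}*u_2*v_1*w_1 = 4*0*3*2 = 0  (running total: -46)
T_{212}*u_2*v_1*w_2 = -3*0*3*4 = 0  (running total: -46)
T_{221}*u_2*v_2*w_1 = 3*0*1*2 = 0  (running total: -46)
T_{222}*u_2*v_2*w_2 = 4*0*1*4 = 0  (running total: -46)
S = -46

-46


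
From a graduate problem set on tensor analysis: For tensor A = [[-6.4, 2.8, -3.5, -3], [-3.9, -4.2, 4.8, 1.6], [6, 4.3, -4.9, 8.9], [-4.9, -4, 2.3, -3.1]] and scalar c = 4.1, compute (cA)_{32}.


Scalar multiplication: (cA)_{ij} = c * A_{ij}.
c = 4.1
A_{32} = 4.3
(cA)_{32} = 4.1 * 4.3 = 17.63

17.63


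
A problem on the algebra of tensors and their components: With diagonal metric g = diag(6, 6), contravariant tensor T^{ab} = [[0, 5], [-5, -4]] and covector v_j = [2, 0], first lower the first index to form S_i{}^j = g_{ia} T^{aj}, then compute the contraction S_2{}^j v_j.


Step 1: lower the first index. For a diagonal metric, g_{ia} T^{aj} = g_{ii} T^{ij} (no sum on i).
g_{22} = 6
S_2{}^1 = 6 * T^{21} = 6 * -5 = -30
S_2{}^2 = 6 * T^{22} = 6 * -4 = -24
Step 2: contract S_2{}^j with v_j.
S_2{}^1 * v_1 = -30 * 2 = -60
S_2{}^2 * v_2 = -24 * 0 = 0
Result = -60 + 0 = -60

-60


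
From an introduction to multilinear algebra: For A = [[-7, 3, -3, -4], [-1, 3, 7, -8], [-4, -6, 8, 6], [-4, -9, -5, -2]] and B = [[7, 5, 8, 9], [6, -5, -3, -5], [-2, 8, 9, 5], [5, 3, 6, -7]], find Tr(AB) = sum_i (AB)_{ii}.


Tr(AB) = sum_i (AB)_{ii} where (AB)_{ii} = sum_k A_{ik} B_{ki}.
(AB)_{11} = -7*7 + 3*6 + -3*-2 + -4*5 = -45
(AB)_{22} = -1*5 + 3*-5 + 7*8 + -8*3 = 12
(AB)_{33} = -4*8 + -6*-3 + 8*9 + 6*6 = 94
(AB)_{44} = -4*9 + -9*-5 + -5*5 + -2*-7 = -2
Tr(AB) = -45 + 12 + 94 + -2 = 59

59


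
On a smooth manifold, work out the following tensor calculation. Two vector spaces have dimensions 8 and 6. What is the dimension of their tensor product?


The dimension of a tensor product is the product of dimensions.
dim(V) = 8, dim(W) = 6
dim(V (x) W) = 8 * 6 = 48

48


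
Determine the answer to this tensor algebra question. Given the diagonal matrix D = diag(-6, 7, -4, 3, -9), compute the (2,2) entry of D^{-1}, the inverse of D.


For a diagonal matrix, the inverse has entries (D^{-1})_{ii} = 1/d_{ii}.
The diagonal entries are: d_{11} = -6, d_{22} = 7, d_{33} = -4, d_{44} = 3, d_{55} = -9
We need (D^{-1})_{22} = 1/d_{22} = 1/7 = 1/7

1/7


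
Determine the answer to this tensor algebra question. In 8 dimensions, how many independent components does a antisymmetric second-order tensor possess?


A antisymmetric rank-2 tensor in d dimensions has d(d-1)/2 independent components.
d = 8
d(d-1)/2 = 8 * 7 / 2 = 56 / 2 = 28

28


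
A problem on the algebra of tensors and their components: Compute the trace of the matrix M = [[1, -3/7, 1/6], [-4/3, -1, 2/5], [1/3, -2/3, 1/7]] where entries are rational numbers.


The trace is the sum of diagonal entries.
Diagonal: M[1,1] = 1, M[2,2] = -1, M[3,3] = 1/7
Tr(M) = 1 + -1 + 1/7
Computing step by step:
After adding M[1,1]: 1
After adding M[2,2]: 0
After adding M[3,3]: 1/7
Tr(M) = 1/7

1/7


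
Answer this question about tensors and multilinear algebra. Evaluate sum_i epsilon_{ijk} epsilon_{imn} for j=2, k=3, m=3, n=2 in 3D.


Using the identity: epsilon_{ijk} epsilon_{imn} = delta_{jm} delta_{kn} - delta_{jn} delta_{km}.
delta_{23} = 0
delta_{32} = 0
delta_{22} = 1
delta_{33} = 1
Result = 0 * 0 - 1 * 1 = 0 - 1 = -1

-1


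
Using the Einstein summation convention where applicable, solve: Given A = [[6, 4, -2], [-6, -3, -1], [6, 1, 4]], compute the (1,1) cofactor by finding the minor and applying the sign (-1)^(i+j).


To find cofactor C_{11}, delete row 1 and column 1.
The resulting 2x2 submatrix is: [[-3, -1], [1, 4]]
Minor M_{11} = -3*4 - -1*1
  = -12 - -1 = -11
Sign = (-1)^(1+1) = (-1)^2 = 1
Cofactor C_{11} = 1 * -11 = -11

-11


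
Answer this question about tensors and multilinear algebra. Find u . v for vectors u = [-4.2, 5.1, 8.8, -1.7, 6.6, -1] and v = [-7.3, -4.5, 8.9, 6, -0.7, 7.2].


The inner product u . v = sum of u_i * v_i.
Term-by-term: -4.2 * -7.3, 5.1 * -4.5, 8.8 * 8.9, -1.7 * 6, 6.6 * -0.7, -1 * 7.2
Products: 30.66, -22.95, 78.32, -10.2, -4.62, -7.2
Sum = 30.66 + -22.95 + 78.32 + -10.2 + -4.62 + -7.2 = 64.01

64.01


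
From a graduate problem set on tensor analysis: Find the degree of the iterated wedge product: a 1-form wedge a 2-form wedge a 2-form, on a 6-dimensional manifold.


The degree of a wedge product is the sum of the degrees of the individual forms.
Degrees: 1, 2, 2
Total degree = 1 + 2 + 2 = 5

5


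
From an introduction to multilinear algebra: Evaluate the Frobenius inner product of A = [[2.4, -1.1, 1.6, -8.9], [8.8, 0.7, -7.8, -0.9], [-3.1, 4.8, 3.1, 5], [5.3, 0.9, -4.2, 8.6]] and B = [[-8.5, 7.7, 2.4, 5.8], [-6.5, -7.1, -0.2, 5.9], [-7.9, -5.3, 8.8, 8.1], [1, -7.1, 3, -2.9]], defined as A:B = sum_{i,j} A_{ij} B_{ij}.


A:B = sum over all i,j of A_{ij} * B_{ij}.
Row 1: 2.4*-8.5=-20.4, -1.1*7.7=-8.47, 1.6*2.4=3.84, -8.9*5.8=-51.62 => row sum = -76.65
Row 2: 8.8*-6.5=-57.2, 0.7*-7.1=-4.97, -7.8*-0.2=1.56, -0.9*5.9=-5.31 => row sum = -65.92
Row 3: -3.1*-7.9=24.49, 4.8*-5.3=-25.44, 3.1*8.8=27.28, 5*8.1=40.5 => row sum = 66.83
Row 4: 5.3*1=5.3, 0.9*-7.1=-6.39, -4.2*3=-12.6, 8.6*-2.9=-24.94 => row sum = -38.63
Total = -76.65 + -65.92 + 66.83 + -38.63 = -114.37

-114.37


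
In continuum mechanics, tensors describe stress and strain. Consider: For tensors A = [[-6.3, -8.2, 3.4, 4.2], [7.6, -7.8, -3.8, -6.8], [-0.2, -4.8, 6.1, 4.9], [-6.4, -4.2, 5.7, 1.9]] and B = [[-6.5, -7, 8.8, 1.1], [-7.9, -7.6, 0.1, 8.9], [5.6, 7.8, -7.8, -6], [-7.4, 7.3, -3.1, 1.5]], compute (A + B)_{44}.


Tensor addition is component-wise: (A + B)_{ij} = A_{ij} + B_{ij}.
A_{44} = 1.9
B_{44} = 1.5
(A + B)_{44} = 1.9 + 1.5 = 3.4

3.4


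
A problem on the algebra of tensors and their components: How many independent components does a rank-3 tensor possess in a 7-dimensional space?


The number of components of a rank-r tensor in d dimensions is d^r.
Here d = 7 and r = 3.
7^3 = 343

343


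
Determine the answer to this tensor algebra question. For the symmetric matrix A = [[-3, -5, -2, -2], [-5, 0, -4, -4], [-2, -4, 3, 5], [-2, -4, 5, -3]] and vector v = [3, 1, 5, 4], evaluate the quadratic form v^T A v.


First compute Av:
(Av)_1 = -3*3 + -5*1 + -2*5 + -2*4 = -32
(Av)_2 = -5*3 + 0*1 + -4*5 + -4*4 = -51
(Av)_3 = -2*3 + -4*1 + 3*5 + 5*4 = 25
(Av)_4 = -2*3 + -4*1 + 5*5 + -3*4 = 3
Av = [-32, -51, 25, 3]
Then v^T (Av) = 3*-32 + 1*-51 + 5*25 + 4*3
= -96 + -51 + 125 + 12 = -10

-10


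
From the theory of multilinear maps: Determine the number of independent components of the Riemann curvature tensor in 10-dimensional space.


The Riemann tensor in d dimensions has d^2(d^2 - 1)/12 independent components.
d = 10, so d^2 = 100
d^2 - 1 = 99
d^2(d^2 - 1) = 100 * 99 = 9900
Divide by 12: 9900 / 12 = 825

825


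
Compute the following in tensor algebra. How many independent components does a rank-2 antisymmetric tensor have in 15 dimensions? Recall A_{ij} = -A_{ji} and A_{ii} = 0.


An antisymmetric rank-2 tensor satisfies A_{ij} = -A_{ji}, so diagonal entries are zero.
The independent components are the upper-triangular entries: C(n, 2) = n(n-1)/2.
n = 15
C(15, 2) = 15 * 14 / 2 = 210 / 2 = 105

105


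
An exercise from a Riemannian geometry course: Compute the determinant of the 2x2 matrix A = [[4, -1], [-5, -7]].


For a 2x2 matrix [[a, b], [c, d]], det = a*d - b*c.
a = 4, b = -1, c = -5, d = -7
a*d = 4 * -7 = -28
b*c = -1 * -5 = 5
det = -28 - 5 = -33

-33


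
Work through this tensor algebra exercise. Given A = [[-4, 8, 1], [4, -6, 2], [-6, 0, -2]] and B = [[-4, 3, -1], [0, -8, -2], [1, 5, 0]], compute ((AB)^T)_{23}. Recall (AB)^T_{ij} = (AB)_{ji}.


(AB)^T_{ij} = (AB)_{ji} = sum_k A_{jk} B_{ki}.
For i=2, j=3 we need (AB)_{32}:
A_{31} * B_{12} = -6 * 3 = -18
A_{32} * B_{22} = 0 * -8 = 0
A_{33} * B_{32} = -2 * 5 = -10
Sum = -18 + 0 + -10 = -28

-28


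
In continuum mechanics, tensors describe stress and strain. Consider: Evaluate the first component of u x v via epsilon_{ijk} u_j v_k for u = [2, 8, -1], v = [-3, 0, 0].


(u x v)_1 = sum_{j,k} epsilon_{1jk} u_j v_k. Only permutations of (1,2,3) contribute; the two non-zero terms are:
eps_{123} u_2 v_3 = 1 * 8 * 0 = 0
eps_{132} u_3 v_2 = -1 * -1 * 0 = 0
(u x v)_1 = 0

0


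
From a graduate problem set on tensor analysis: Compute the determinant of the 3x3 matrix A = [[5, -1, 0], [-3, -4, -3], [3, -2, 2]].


Expanding along the first row, det(A) = a11*M_11 - a12*M_12 + a13*M_13, where M_1j is the (1,j) minor.
Minor M_11 = -4*2 - -3*-2 = -14
Minor M_12 = -3*2 - -3*3 = 3
Minor M_13 = -3*-2 - -4*3 = 18
det = 5*(-14) - -1*(3) + 0*(18)
    = -70 - -3 + 0
    = -67

-67


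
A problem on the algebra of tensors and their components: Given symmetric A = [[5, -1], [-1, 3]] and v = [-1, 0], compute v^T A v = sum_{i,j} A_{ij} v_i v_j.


First compute Av:
(Av)_1 = 5*-1 + -1*0 = -5
(Av)_2 = -1*-1 + 3*0 = 1
Av = [-5, 1]
Then v^T (Av) = -1*-5 + 0*1
= 5 + 0 = 5

5


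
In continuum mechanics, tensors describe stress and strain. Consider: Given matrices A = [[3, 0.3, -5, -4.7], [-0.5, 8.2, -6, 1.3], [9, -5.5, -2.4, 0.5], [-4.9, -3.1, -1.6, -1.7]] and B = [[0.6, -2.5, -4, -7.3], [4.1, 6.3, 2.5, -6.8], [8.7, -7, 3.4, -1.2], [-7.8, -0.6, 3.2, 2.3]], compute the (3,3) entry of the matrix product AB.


(AB)_{ij} = sum_k A_{ik} B_{kj}.
For i=3, j=3:
A_{31} * B_{13} = 9 * -4 = -36
A_{32} * B_{23} = -5.5 * 2.5 = -13.75
A_{33} * B_{33} = -2.4 * 3.4 = -8.16
A_{34} * B_{43} = 0.5 * 3.2 = 1.6
Sum = -36 + -13.75 + -8.16 + 1.6 = -56.31

-56.31


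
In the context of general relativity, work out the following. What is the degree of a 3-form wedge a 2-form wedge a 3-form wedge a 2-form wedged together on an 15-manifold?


The degree of a wedge product is the sum of the degrees of the individual forms.
Degrees: 3, 2, 3, 2
Total degree = 3 + 2 + 3 + 2 = 10

10


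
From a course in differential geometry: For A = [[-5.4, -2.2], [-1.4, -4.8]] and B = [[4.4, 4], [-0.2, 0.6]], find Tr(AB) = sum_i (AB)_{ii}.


Tr(AB) = sum_i (AB)_{ii} where (AB)_{ii} = sum_k A_{ik} B_{ki}.
(AB)_{11} = -5.4*4.4 + -2.2*-0.2 = -23.32
(AB)_{22} = -1.4*4 + -4.8*0.6 = -8.48
Tr(AB) = -23.32 + -8.48 = -31.8

-31.8


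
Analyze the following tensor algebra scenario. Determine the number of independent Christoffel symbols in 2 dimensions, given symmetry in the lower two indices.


Christoffel symbols Gamma^k_{ij} are symmetric in i,j, so there are d * d(d+1)/2 independent symbols.
d = 2
d(d+1)/2 = 2 * 3 / 2 = 3
Total = 2 * 3 = 6

6


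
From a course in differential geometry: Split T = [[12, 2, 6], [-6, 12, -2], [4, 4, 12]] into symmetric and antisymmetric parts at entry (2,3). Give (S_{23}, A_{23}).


T_{23} = -2
T_{32} = 4
S_{23} = (-2 + 4)/2 = 2/2 = 1
A_{23} = (-2 - 4)/2 = -6/2 = -3
Check: S + A = 1 + -3 = -2 = T_{23}.

(1, -3)


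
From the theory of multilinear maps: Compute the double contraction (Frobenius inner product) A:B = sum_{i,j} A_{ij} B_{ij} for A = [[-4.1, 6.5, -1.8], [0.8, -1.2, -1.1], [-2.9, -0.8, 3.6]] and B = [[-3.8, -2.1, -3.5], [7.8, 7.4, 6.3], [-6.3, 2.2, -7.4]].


A:B = sum over all i,j of A_{ij} * B_{ij}.
Row 1: -4.1*-3.8=15.58, 6.5*-2.1=-13.65, -1.8*-3.5=6.3 => row sum = 8.23
Row 2: 0.8*7.8=6.24, -1.2*7.4=-8.88, -1.1*6.3=-6.93 => row sum = -9.57
Row 3: -2.9*-6.3=18.27, -0.8*2.2=-1.76, 3.6*-7.4=-26.64 => row sum = -10.13
Total = 8.23 + -9.57 + -10.13 = -11.47

-11.47


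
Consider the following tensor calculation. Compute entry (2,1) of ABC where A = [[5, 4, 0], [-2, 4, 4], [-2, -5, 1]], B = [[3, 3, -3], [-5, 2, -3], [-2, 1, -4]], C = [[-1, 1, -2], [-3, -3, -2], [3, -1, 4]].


(ABC)_{21} = sum_m (AB)_{2m} C_{m1}. First compute row 2 of AB.
(AB)_{21} = -2*3 + 4*-5 + 4*-2 = -34
(AB)_{22} = -2*3 + 4*2 + 4*1 = 6
(AB)_{23} = -2*-3 + 4*-3 + 4*-4 = -22
Now contract with column 1 of C:
(AB)_{21} * C_{11} = -34 * -1 = 34
(AB)_{22} * C_{21} = 6 * -3 = -18
(AB)_{23} * C_{31} = -22 * 3 = -66
(ABC)_{21} = 34 + -18 + -66 = -50

-50


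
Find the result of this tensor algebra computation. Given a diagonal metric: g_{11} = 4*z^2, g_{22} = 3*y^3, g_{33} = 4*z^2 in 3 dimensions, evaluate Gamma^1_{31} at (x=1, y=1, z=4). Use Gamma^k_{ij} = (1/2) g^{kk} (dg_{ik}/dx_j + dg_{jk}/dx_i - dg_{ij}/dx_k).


For a diagonal metric, Gamma^k_{ij} = (1/2) g^{kk} (dg_{ik}/dx_j + dg_{jk}/dx_i - dg_{ij}/dx_k).
The metric is diagonal, so g_{ab} = 0 for a != b.
At the given point: g_{11} = 64, g_{22} = 3, g_{33} = 64
g^{11} = 1/64
dg_{31}/dx_1 = 0 (off-diagonal)
dg_{11}/dx_3 = dg_{11}/dx_3 = 32
dg_{31}/dx_1 = 0 (off-diagonal)
Numerator = 0 + 32 - 0 = 32
Gamma^1_{31} = 32 / (2 * 64) = 1/4

1/4


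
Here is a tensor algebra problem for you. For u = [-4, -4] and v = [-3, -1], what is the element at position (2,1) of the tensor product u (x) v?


The outer product entry T_{ij} = u_i * v_j.
We need i=2, j=1.
u_2 = -4, v_1 = -3
T_{2,1} = -4 * -3 = 12

12


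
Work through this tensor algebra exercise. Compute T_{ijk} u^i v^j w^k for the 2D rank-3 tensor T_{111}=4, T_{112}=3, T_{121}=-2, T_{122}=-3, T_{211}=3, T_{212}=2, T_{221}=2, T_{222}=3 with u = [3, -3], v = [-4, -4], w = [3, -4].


S = sum over i,j,k of T_{ijk} u_i v_j w_k. Expanding all 8 terms:
T_{111}*u_1*v_1*w_1 = 4*3*-4*3 = -144  (running total: -144)
T_{112}*u_1*v_1*w_2 = 3*3*-4*-4 = 144  (running total: 0)
T_{121}*u_1*v_2*w_1 = -2*3*-4*3 = 72  (running total: 72)
T_{122}*u_1*v_2*w_2 = -3*3*-4*-4 = -144  (running total: -72)
T_{211}*u_2*v_1*w_1 = 3*-3*-4*3 = 108  (running total: 36)
T_{212}*u_2*v_1*w_2 = 2*-3*-4*-4 = -96  (running total: -60)
T_{221}*u_2*v_2*w_1 = 2*-3*-4*3 = 72  (running total: 12)
T_{222}*u_2*v_2*w_2 = 3*-3*-4*-4 = -144  (running total: -132)
S = -132

-132


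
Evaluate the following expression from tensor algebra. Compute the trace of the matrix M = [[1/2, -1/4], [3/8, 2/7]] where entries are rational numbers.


The trace is the sum of diagonal entries.
Diagonal: M[1,1] = 1/2, M[2,2] = 2/7
Tr(M) = 1/2 + 2/7
Computing step by step:
After adding M[1,1]: 1/2
After adding M[2,2]: 11/14
Tr(M) = 11/14

11/14


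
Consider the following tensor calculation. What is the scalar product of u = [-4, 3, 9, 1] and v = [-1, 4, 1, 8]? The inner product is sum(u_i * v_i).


The inner product u . v = sum of u_i * v_i.
Term-by-term: -4 * -1, 3 * 4, 9 * 1, 1 * 8
Products: 4, 12, 9, 8
Sum = 4 + 12 + 9 + 8 = 33

33


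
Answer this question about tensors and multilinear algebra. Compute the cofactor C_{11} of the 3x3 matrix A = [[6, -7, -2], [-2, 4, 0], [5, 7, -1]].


To find cofactor C_{11}, delete row 1 and column 1.
The resulting 2x2 submatrix is: [[4, 0], [7, -1]]
Minor M_{11} = 4*-1 - 0*7
  = -4 - 0 = -4
Sign = (-1)^(1+1) = (-1)^2 = 1
Cofactor C_{11} = 1 * -4 = -4

-4


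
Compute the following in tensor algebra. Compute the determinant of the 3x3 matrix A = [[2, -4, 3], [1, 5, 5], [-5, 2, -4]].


Expanding along the first row, det(A) = a11*M_11 - a12*M_12 + a13*M_13, where M_1j is the (1,j) minor.
Minor M_11 = 5*-4 - 5*2 = -30
Minor M_12 = 1*-4 - 5*-5 = 21
Minor M_13 = 1*2 - 5*-5 = 27
det = 2*(-30) - -4*(21) + 3*(27)
    = -60 - -84 + 81
    = 105

105


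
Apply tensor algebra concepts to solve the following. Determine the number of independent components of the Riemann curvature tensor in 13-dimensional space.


The Riemann tensor in d dimensions has d^2(d^2 - 1)/12 independent components.
d = 13, so d^2 = 169
d^2 - 1 = 168
d^2(d^2 - 1) = 169 * 168 = 28392
Divide by 12: 28392 / 12 = 2366

2366


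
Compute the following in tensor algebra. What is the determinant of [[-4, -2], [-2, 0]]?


For a 2x2 matrix [[a, b], [c, d]], det = a*d - b*c.
a = -4, b = -2, c = -2, d = 0
a*d = -4 * 0 = 0
b*c = -2 * -2 = 4
det = 0 - 4 = -4

-4
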